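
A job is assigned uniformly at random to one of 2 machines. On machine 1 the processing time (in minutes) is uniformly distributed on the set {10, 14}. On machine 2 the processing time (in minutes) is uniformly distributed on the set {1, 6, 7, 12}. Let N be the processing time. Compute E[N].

E[N | machine 1] = (10+14)/2 = 12.
E[N | machine 2] = (1+6+7+12)/4 = 13/2.
By the law of total expectation,
E[N] = (1/2)·(12) + (1/2)·(13/2) = 37/4.

37/4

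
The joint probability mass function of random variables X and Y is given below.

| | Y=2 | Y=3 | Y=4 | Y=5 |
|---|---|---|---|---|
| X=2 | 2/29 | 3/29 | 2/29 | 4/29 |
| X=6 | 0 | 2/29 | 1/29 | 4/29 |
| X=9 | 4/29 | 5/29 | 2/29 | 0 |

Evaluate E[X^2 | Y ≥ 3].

855/23

P(Y ≥ 3) = 23/29.
Σ X^2·P over the event = 4·(3/29) + 4·(2/29) + 4·(4/29) + 36·(2/29) + 36·(1/29) + 36·(4/29) + 81·(5/29) + 81·(2/29) = 855/29.
E[X^2 | Y ≥ 3] = (855/29) / (23/29) = 855/23.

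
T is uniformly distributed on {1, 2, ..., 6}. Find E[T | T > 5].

Given T > 5, T is equally likely to be any of {6}.
E[T | T > 5] = (6) / 1 = 6.

6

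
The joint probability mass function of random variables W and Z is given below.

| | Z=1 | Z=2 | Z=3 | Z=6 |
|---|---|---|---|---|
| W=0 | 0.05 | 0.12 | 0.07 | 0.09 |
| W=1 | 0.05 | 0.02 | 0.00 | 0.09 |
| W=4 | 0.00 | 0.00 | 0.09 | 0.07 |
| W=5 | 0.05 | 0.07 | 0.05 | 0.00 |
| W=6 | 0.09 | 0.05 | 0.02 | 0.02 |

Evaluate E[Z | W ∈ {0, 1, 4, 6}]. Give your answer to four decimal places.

P(W ∈ {0, 1, 4, 6}) = 0.83.
Summing Z·P(W=x,Z=y) over the conditioning event gives 2.73.
E[Z | W ∈ {0, 1, 4, 6}] = (2.73) / (0.83) = 3.2892.

3.2892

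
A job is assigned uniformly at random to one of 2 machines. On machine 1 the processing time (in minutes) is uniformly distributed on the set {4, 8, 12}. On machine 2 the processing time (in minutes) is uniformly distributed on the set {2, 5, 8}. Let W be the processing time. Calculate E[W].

E[W | machine 1] = (4+8+12)/3 = 8.
E[W | machine 2] = (2+5+8)/3 = 5.
E[W] = (1/2)·(8) + (1/2)·(5) = 13/2.

13/2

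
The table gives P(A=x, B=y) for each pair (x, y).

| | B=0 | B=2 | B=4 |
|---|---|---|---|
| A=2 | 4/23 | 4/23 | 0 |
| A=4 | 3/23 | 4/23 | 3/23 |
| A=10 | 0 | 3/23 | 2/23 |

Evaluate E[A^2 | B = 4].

P(B = 4) = 5/23.
Σ A^2·P over the event = 16·(3/23) + 100·(2/23) = 248/23.
E[A^2 | B = 4] = (248/23) / (5/23) = 248/5.

248/5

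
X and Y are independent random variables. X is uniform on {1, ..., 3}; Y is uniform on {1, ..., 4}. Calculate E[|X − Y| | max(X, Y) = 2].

P(max(X, Y) = 2) = 1/4.
Summing |X−Y|·P(x,y) over outcomes with max(X, Y) = 2 gives 1/6.
E[|X − Y| | max(X, Y) = 2] = (1/6) / (1/4) = 2/3.

2/3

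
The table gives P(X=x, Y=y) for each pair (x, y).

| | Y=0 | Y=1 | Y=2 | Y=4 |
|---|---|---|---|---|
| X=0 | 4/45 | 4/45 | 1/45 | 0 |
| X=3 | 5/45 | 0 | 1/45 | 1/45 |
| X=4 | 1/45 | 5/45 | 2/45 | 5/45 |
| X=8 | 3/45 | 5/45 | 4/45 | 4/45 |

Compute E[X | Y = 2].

P(Y = 2) = 8/45.
Σ X·P over the event = 0·(1/45) + 3·(1/45) + 4·(2/45) + 8·(4/45) = 43/45.
E[X | Y = 2] = (43/45) / (8/45) = 43/8.

43/8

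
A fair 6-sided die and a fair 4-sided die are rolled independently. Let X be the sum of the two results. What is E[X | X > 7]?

P(X > 7) = 1/4.
Σ over the event: 8·1/8 + 9·1/12 + 10·1/24 = 13/6.
E[X | X > 7] = (13/6) / (1/4) = 26/3.

26/3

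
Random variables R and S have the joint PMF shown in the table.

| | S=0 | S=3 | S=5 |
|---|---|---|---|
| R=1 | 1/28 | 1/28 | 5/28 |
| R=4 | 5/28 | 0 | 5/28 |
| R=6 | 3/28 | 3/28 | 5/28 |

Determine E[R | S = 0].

13/3

P(S = 0) = 9/28.
Σ R·P over the event = 1·(1/28) + 4·(5/28) + 6·(3/28) = 39/28.
E[R | S = 0] = (39/28) / (9/28) = 13/3.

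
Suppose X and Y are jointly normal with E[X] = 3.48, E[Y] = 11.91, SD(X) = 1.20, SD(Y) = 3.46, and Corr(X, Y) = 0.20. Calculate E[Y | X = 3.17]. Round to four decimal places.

The regression of Y on X has slope ρ·σ_Y/σ_X and passes through (μ_X, μ_Y).
E[Y | X=3.17] = 11.91 + (0.20)·(3.46/1.20)·(3.17 − (3.48)) = 11.91 + (0.57667)·(-0.31) = 11.7312.

11.7312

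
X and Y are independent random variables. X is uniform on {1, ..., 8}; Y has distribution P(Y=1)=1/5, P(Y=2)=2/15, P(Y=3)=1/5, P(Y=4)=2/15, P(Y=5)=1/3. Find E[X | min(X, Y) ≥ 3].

P(min(X, Y) ≥ 3) = 1/2.
Summing X·P(x,y) over outcomes with min(X, Y) ≥ 3 gives 11/4.
E[X | min(X, Y) ≥ 3] = (11/4) / (1/2) = 11/2.

11/2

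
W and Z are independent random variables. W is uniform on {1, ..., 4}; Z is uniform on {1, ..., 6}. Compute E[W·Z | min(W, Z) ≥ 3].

Outcomes with min(W, Z) ≥ 3: (3,3), (3,4), (3,5), (3,6), (4,3), (4,4), (4,5), (4,6), each with probability 1/24.
E[W·Z | min(W, Z) ≥ 3] = (9 + 12 + 15 + 18 + 12 + 16 + 20 + 24) / 8 = 63/4.

63/4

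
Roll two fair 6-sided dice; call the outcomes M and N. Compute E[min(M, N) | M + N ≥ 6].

3

P(M + N ≥ 6) = 13/18.
Summing min(M,N)·P(x,y) over outcomes with M + N ≥ 6 gives 13/6.
E[min(M, N) | M + N ≥ 6] = (13/6) / (13/18) = 3.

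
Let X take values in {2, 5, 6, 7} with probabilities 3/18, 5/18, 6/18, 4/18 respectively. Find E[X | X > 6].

7

P(X > 6) = 2/9.
Σ over the event: 7·2/9 = 14/9.
E[X | X > 6] = (14/9) / (2/9) = 7.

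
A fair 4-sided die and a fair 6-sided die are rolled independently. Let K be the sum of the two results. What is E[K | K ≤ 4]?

P(K ≤ 4) = 1/4.
Σ over the event: 2·1/24 + 3·1/12 + 4·1/8 = 5/6.
E[K | K ≤ 4] = (5/6) / (1/4) = 10/3.

10/3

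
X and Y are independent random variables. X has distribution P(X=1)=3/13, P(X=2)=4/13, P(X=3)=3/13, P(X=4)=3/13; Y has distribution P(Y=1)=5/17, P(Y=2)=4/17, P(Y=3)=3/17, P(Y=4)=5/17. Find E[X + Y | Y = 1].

P(Y = 1) = 5/17.
Summing (X+Y)·P(x,y) over outcomes with Y = 1 gives 225/221.
E[X + Y | Y = 1] = (225/221) / (5/17) = 45/13.

45/13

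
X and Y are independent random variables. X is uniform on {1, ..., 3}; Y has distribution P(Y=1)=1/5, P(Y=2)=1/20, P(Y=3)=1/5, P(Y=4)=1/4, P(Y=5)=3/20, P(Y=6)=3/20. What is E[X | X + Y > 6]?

12/5

P(X + Y > 6) = 1/3.
Summing X·P(x,y) over outcomes with X + Y > 6 gives 4/5.
E[X | X + Y > 6] = (4/5) / (1/3) = 12/5.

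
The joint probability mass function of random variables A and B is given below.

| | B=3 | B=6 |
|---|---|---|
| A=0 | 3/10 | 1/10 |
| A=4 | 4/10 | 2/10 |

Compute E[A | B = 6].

8/3

P(B = 6) = 3/10.
Σ A·P over the event = 0·(1/10) + 4·(2/10) = 4/5.
E[A | B = 6] = (4/5) / (3/10) = 8/3.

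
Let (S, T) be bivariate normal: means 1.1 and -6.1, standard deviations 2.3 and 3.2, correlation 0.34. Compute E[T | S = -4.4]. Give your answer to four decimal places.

-8.7017

E[T | S=x] = μ_T + ρ(σ_T/σ_S)(x − μ_S) for jointly normal variables.
E[T | S=-4.4] = -6.1 + (0.34)·(3.2/2.3)·(-4.4 − (1.1)) = -6.1 + (0.47304)·(-5.5) = -8.7017.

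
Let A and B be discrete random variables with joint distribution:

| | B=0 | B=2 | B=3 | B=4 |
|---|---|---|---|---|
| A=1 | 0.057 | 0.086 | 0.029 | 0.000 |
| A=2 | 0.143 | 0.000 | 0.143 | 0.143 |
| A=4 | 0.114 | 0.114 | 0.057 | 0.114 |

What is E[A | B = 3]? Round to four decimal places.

2.3712

P(B = 3) = 0.229.
Σ A·P over the event = 1·(0.029) + 2·(0.143) + 4·(0.057) = 0.543.
E[A | B = 3] = (0.543) / (0.229) = 2.3712.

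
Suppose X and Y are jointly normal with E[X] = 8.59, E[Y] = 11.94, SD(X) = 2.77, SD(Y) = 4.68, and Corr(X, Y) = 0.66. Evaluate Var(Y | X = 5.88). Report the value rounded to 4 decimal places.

12.3617

Var(Y | X=x) = (1 − ρ²)·σ_Y².
Var(Y | X=5.88) = (4.68)²·(1 − (0.66)²) = 21.9024·0.5644 = 12.3617.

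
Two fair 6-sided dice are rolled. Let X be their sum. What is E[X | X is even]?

7

P(X is even) = 1/2.
Σ over the event: 2·1/36 + 4·1/12 + 6·5/36 + 8·5/36 + 10·1/12 + 12·1/36 = 7/2.
E[X | X is even] = (7/2) / (1/2) = 7.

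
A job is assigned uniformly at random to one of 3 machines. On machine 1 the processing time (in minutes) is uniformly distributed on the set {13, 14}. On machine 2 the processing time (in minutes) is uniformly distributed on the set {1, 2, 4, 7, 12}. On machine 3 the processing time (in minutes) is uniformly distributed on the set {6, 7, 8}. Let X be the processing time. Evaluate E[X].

E[X | machine 1] = (13+14)/2 = 27/2.
E[X | machine 2] = (1+2+4+7+12)/5 = 26/5.
E[X | machine 3] = (6+7+8)/3 = 7.
By the law of total expectation,
E[X] = (1/3)·(27/2) + (1/3)·(26/5) + (1/3)·(7) = 257/30.

257/30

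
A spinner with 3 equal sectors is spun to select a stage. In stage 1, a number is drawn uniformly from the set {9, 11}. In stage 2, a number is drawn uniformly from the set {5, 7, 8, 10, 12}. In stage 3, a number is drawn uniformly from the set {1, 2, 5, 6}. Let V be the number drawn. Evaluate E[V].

E[V | stage 1] = (9+11)/2 = 10.
E[V | stage 2] = (5+7+8+10+12)/5 = 42/5.
E[V | stage 3] = (1+2+5+6)/4 = 7/2.
E[V] = (1/3)·(10) + (1/3)·(42/5) + (1/3)·(7/2) = 73/10.

73/10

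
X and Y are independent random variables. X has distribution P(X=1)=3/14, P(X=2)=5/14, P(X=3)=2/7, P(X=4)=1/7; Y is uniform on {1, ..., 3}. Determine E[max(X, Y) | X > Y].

58/19

P(X > Y) = 19/42.
Summing max(X,Y)·P(x,y) over outcomes with X > Y gives 29/21.
E[max(X, Y) | X > Y] = (29/21) / (19/42) = 58/19.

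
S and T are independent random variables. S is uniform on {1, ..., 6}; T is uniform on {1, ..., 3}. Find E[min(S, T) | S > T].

11/6

P(S > T) = 2/3.
Summing min(S,T)·P(x,y) over outcomes with S > T gives 11/9.
E[min(S, T) | S > T] = (11/9) / (2/3) = 11/6.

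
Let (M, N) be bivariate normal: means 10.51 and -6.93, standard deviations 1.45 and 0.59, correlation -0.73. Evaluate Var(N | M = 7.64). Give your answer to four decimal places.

0.1626

Var(N | M=x) = (1 − ρ²)·σ_N².
Var(N | M=7.64) = (0.59)²·(1 − (-0.73)²) = 0.3481·0.4671 = 0.1626.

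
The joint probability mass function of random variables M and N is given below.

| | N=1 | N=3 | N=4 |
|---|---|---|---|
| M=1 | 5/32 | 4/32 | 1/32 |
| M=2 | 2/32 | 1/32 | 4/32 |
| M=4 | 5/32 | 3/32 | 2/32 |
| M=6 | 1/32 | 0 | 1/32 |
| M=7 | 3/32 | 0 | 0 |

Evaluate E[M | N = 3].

P(N = 3) = 1/4.
Σ M·P over the event = 1·(4/32) + 2·(1/32) + 4·(3/32) = 9/16.
E[M | N = 3] = (9/16) / (1/4) = 9/4.

9/4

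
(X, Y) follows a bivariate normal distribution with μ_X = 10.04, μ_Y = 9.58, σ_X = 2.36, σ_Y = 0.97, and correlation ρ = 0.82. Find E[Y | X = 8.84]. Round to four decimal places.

9.1756

The regression of Y on X has slope ρ·σ_Y/σ_X and passes through (μ_X, μ_Y).
E[Y | X=8.84] = 9.58 + (0.82)·(0.97/2.36)·(8.84 − (10.04)) = 9.58 + (0.33703)·(-1.2) = 9.1756.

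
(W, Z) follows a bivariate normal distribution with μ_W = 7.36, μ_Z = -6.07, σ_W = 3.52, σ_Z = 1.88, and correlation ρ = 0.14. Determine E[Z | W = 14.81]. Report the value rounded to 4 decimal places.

The regression of Z on W has slope ρ·σ_Z/σ_W and passes through (μ_W, μ_Z).
E[Z | W=14.81] = -6.07 + (0.14)·(1.88/3.52)·(14.81 − (7.36)) = -6.07 + (0.074773)·(7.45) = -5.5129.

-5.5129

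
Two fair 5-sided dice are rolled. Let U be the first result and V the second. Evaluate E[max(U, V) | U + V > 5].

68/15

P(U + V > 5) = 3/5.
Summing max(U,V)·P(x,y) over outcomes with U + V > 5 gives 68/25.
E[max(U, V) | U + V > 5] = (68/25) / (3/5) = 68/15.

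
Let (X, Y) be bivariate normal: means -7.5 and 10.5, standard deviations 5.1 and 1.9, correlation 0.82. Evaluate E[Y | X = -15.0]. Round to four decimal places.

For a bivariate normal, E[Y | X=x] = μ_Y + ρ·(σ_Y/σ_X)·(x − μ_X).
E[Y | X=-15.0] = 10.5 + (0.82)·(1.9/5.1)·(-15.0 − (-7.5)) = 10.5 + (0.30549)·(-7.5) = 8.2088.

8.2088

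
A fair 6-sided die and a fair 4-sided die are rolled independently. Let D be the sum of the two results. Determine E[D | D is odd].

6

P(D is odd) = 1/2.
Σ over the event: 3·1/12 + 5·1/6 + 7·1/6 + 9·1/12 = 3.
E[D | D is odd] = (3) / (1/2) = 6.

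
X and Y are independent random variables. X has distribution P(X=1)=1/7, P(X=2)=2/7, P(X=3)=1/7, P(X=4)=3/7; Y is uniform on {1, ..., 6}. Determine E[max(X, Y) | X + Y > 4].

P(X + Y > 4) = 17/21.
Summing max(X,Y)·P(x,y) over outcomes with X + Y > 4 gives 51/14.
E[max(X, Y) | X + Y > 4] = (51/14) / (17/21) = 9/2.

9/2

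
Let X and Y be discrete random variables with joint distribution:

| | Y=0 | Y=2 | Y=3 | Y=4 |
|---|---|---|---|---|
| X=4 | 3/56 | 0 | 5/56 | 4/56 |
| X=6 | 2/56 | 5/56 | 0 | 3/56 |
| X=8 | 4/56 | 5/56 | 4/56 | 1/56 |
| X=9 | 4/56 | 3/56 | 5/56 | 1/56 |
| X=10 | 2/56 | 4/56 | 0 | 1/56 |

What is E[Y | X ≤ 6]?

53/22

P(X ≤ 6) = 11/28.
Σ Y·P over the event = 0·(3/56) + 3·(5/56) + 4·(4/56) + 0·(2/56) + 2·(5/56) + 4·(3/56) = 53/56.
E[Y | X ≤ 6] = (53/56) / (11/28) = 53/22.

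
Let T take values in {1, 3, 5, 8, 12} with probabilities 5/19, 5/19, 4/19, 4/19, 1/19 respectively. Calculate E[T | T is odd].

P(T is odd) = 14/19.
Σ over the event: 1·5/19 + 3·5/19 + 5·4/19 = 40/19.
E[T | T is odd] = (40/19) / (14/19) = 20/7.

20/7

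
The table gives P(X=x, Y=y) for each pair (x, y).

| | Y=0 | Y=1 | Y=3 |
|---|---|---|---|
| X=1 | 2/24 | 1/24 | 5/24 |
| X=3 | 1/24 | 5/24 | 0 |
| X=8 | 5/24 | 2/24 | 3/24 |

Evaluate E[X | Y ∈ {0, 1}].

P(Y ∈ {0, 1}) = 2/3.
Σ X·P over the event = 1·(2/24) + 1·(1/24) + 3·(1/24) + 3·(5/24) + 8·(5/24) + 8·(2/24) = 77/24.
E[X | Y ∈ {0, 1}] = (77/24) / (2/3) = 77/16.

77/16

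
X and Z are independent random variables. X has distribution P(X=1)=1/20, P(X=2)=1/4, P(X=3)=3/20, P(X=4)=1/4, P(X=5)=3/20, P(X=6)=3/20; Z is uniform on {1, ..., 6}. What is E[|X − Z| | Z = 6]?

47/20

P(Z = 6) = 1/6.
Summing |X−Z|·P(x,y) over outcomes with Z = 6 gives 47/120.
E[|X − Z| | Z = 6] = (47/120) / (1/6) = 47/20.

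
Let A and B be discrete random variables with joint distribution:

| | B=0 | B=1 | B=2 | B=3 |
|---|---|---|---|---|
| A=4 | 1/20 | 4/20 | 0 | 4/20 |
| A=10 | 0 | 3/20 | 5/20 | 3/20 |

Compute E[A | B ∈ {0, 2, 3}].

P(B ∈ {0, 2, 3}) = 13/20.
Summing A·P(A=x,B=y) over the conditioning event gives 5.
E[A | B ∈ {0, 2, 3}] = (5) / (13/20) = 100/13.

100/13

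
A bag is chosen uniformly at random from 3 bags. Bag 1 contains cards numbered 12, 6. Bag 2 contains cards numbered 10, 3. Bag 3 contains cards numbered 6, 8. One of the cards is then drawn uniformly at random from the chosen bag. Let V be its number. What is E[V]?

15/2

E[V | bag 1] = (12+6)/2 = 9.
E[V | bag 2] = (10+3)/2 = 13/2.
E[V | bag 3] = (6+8)/2 = 7.
E[V] = (1/3)·(9) + (1/3)·(13/2) + (1/3)·(7) = 15/2.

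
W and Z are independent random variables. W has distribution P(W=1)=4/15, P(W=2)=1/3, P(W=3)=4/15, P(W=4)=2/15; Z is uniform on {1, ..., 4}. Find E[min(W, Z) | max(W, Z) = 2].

19/14

P(max(W, Z) = 2) = 7/30.
Summing min(W,Z)·P(x,y) over outcomes with max(W, Z) = 2 gives 19/60.
E[min(W, Z) | max(W, Z) = 2] = (19/60) / (7/30) = 19/14.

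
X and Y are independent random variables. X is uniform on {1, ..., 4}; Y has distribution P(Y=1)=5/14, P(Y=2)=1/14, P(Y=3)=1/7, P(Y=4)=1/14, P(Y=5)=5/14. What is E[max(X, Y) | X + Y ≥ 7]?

P(X + Y ≥ 7) = 19/56.
Summing max(X,Y)·P(x,y) over outcomes with X + Y ≥ 7 gives 13/8.
E[max(X, Y) | X + Y ≥ 7] = (13/8) / (19/56) = 91/19.

91/19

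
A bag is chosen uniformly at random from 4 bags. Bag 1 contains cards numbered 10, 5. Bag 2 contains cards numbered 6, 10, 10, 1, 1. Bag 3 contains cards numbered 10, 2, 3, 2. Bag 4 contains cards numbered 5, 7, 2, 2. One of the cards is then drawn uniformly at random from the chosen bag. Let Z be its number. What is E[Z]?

E[Z | bag 1] = (10+5)/2 = 15/2.
E[Z | bag 2] = (6+10+10+1+1)/5 = 28/5.
E[Z | bag 3] = (10+2+3+2)/4 = 17/4.
E[Z | bag 4] = (5+7+2+2)/4 = 4.
E[Z] = (1/4)·(15/2) + (1/4)·(28/5) + (1/4)·(17/4) + (1/4)·(4) = 427/80.

427/80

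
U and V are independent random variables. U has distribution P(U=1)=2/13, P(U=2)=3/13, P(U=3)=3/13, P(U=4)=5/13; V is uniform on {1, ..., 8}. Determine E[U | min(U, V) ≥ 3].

P(min(U, V) ≥ 3) = 6/13.
Summing U·P(x,y) over outcomes with min(U, V) ≥ 3 gives 87/52.
E[U | min(U, V) ≥ 3] = (87/52) / (6/13) = 29/8.

29/8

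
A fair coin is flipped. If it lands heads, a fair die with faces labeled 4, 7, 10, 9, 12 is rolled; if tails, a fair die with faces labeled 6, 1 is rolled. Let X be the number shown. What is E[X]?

E[X | heads] = (4+7+10+9+12)/5 = 42/5.
E[X | tails] = (6+1)/2 = 7/2.
By the law of total expectation,
E[X] = (1/2)·(42/5) + (1/2)·(7/2) = 119/20.

119/20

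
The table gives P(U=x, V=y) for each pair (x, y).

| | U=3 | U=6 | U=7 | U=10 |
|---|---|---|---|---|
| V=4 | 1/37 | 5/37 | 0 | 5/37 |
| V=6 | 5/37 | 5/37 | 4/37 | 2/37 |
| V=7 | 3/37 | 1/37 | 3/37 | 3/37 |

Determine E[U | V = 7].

P(V = 7) = 10/37.
Σ U·P over the event = 3·(3/37) + 6·(1/37) + 7·(3/37) + 10·(3/37) = 66/37.
E[U | V = 7] = (66/37) / (10/37) = 33/5.

33/5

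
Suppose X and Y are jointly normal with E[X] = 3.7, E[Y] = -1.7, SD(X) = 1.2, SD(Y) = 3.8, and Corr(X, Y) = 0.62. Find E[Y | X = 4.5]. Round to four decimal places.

E[Y | X=x] = μ_Y + ρ(σ_Y/σ_X)(x − μ_X) for jointly normal variables.
E[Y | X=4.5] = -1.7 + (0.62)·(3.8/1.2)·(4.5 − (3.7)) = -1.7 + (1.96333)·(0.8) = -0.1293.

-0.1293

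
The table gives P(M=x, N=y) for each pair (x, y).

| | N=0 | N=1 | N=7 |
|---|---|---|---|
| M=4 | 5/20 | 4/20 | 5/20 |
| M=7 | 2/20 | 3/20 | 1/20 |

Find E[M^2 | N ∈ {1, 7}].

340/13

P(N ∈ {1, 7}) = 13/20.
Σ M^2·P over the event = 16·(4/20) + 16·(5/20) + 49·(3/20) + 49·(1/20) = 17.
E[M^2 | N ∈ {1, 7}] = (17) / (13/20) = 340/13.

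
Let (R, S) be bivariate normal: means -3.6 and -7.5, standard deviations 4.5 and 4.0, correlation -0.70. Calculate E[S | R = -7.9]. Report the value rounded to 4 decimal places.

The regression of S on R has slope ρ·σ_S/σ_R and passes through (μ_R, μ_S).
E[S | R=-7.9] = -7.5 + (-0.70)·(4.0/4.5)·(-7.9 − (-3.6)) = -7.5 + (-0.622222)·(-4.3) = -4.8244.

-4.8244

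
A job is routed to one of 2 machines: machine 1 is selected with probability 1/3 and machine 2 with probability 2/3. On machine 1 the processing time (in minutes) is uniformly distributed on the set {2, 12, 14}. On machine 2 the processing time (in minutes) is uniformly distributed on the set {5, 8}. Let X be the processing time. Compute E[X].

67/9

E[X | machine 1] = (2+12+14)/3 = 28/3.
E[X | machine 2] = (5+8)/2 = 13/2.
E[X] = (1/3)·(28/3) + (2/3)·(13/2) = 67/9.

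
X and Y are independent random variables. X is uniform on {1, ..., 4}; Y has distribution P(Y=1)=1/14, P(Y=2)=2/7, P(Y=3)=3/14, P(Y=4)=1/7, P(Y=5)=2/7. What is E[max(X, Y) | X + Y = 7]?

P(X + Y = 7) = 9/56.
Summing max(X,Y)·P(x,y) over outcomes with X + Y = 7 gives 5/7.
E[max(X, Y) | X + Y = 7] = (5/7) / (9/56) = 40/9.

40/9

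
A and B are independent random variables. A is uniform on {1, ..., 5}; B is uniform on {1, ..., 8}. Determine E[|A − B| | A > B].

P(A > B) = 1/4.
Summing |A−B|·P(x,y) over outcomes with A > B gives 1/2.
E[|A − B| | A > B] = (1/2) / (1/4) = 2.

2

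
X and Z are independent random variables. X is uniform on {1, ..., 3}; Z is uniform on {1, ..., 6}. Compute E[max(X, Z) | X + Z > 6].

16/3

Outcomes with X + Z > 6: (1,6), (2,5), (2,6), (3,4), (3,5), (3,6), each with probability 1/18.
E[max(X, Z) | X + Z > 6] = (6 + 5 + 6 + 4 + 5 + 6) / 6 = 16/3.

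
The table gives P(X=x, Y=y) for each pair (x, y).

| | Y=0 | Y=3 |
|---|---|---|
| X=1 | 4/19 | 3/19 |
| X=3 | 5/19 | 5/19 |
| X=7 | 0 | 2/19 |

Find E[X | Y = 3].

16/5

P(Y = 3) = 10/19.
Σ X·P over the event = 1·(3/19) + 3·(5/19) + 7·(2/19) = 32/19.
E[X | Y = 3] = (32/19) / (10/19) = 16/5.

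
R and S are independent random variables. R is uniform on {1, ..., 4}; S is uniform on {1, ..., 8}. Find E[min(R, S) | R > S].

Outcomes with R > S: (2,1), (3,1), (3,2), (4,1), (4,2), (4,3), each with probability 1/32.
E[min(R, S) | R > S] = (1 + 1 + 2 + 1 + 2 + 3) / 6 = 5/3.

5/3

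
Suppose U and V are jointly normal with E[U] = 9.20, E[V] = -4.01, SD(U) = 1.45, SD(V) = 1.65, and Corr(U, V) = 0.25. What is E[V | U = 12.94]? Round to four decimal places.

-2.9460

E[V | U=x] = μ_V + ρ(σ_V/σ_U)(x − μ_U) for jointly normal variables.
E[V | U=12.94] = -4.01 + (0.25)·(1.65/1.45)·(12.94 − (9.20)) = -4.01 + (0.28448)·(3.74) = -2.9460.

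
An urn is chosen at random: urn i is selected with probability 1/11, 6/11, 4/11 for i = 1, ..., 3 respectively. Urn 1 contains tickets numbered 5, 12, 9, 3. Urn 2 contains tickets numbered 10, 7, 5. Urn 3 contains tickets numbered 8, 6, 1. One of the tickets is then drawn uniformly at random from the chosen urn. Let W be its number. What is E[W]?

285/44

E[W | urn 1] = (5+12+9+3)/4 = 29/4.
E[W | urn 2] = (10+7+5)/3 = 22/3.
E[W | urn 3] = (8+6+1)/3 = 5.
By the law of total expectation,
E[W] = (1/11)·(29/4) + (6/11)·(22/3) + (4/11)·(5) = 285/44.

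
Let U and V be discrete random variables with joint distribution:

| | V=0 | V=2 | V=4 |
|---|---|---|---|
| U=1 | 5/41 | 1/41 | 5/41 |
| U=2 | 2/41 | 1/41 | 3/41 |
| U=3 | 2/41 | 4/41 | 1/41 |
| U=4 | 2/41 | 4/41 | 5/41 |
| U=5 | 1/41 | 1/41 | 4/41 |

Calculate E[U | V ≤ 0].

P(V ≤ 0) = 12/41.
Σ U·P over the event = 1·(5/41) + 2·(2/41) + 3·(2/41) + 4·(2/41) + 5·(1/41) = 28/41.
E[U | V ≤ 0] = (28/41) / (12/41) = 7/3.

7/3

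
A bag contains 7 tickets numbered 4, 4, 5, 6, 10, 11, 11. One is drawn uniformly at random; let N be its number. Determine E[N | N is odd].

P(N is odd) = 3/7.
Σ over the event: 5·1/7 + 11·2/7 = 27/7.
E[N | N is odd] = (27/7) / (3/7) = 9.

9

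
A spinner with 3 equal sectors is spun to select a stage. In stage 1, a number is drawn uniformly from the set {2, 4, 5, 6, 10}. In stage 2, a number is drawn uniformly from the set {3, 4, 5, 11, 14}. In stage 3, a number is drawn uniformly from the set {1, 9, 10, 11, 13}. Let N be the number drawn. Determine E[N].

E[N | stage 1] = (2+4+5+6+10)/5 = 27/5.
E[N | stage 2] = (3+4+5+11+14)/5 = 37/5.
E[N | stage 3] = (1+9+10+11+13)/5 = 44/5.
E[N] = (1/3)·(27/5) + (1/3)·(37/5) + (1/3)·(44/5) = 36/5.

36/5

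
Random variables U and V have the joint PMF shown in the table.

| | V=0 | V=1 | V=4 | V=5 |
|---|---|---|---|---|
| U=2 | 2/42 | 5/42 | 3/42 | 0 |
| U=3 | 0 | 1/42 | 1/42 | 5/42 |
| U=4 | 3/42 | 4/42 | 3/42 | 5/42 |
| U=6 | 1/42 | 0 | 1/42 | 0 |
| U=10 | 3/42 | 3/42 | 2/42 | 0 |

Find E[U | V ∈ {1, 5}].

94/23

P(V ∈ {1, 5}) = 23/42.
Σ U·P over the event = 2·(5/42) + 3·(1/42) + 3·(5/42) + 4·(4/42) + 4·(5/42) + 10·(3/42) = 47/21.
E[U | V ∈ {1, 5}] = (47/21) / (23/42) = 94/23.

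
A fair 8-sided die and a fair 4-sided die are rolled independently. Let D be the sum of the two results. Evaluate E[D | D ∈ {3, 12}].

6

P(D ∈ {3, 12}) = 3/32.
Σ over the event: 3·1/16 + 12·1/32 = 9/16.
E[D | D ∈ {3, 12}] = (9/16) / (3/32) = 6.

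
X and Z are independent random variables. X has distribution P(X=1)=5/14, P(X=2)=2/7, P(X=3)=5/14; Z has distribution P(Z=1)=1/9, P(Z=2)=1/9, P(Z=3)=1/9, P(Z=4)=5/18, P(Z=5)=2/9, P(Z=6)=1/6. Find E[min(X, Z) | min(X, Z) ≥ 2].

P(min(X, Z) ≥ 2) = 4/7.
Summing min(X,Z)·P(x,y) over outcomes with min(X, Z) ≥ 2 gives 179/126.
E[min(X, Z) | min(X, Z) ≥ 2] = (179/126) / (4/7) = 179/72.

179/72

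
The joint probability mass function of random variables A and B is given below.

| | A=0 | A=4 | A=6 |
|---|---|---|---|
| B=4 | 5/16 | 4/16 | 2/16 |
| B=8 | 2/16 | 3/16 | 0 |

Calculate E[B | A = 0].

P(A = 0) = 7/16.
Σ B·P over the event = 4·(5/16) + 8·(2/16) = 9/4.
E[B | A = 0] = (9/4) / (7/16) = 36/7.

36/7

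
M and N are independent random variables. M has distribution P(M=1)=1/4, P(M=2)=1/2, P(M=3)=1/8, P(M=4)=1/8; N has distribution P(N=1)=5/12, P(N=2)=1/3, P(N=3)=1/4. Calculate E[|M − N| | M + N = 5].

31/21

P(M + N = 5) = 7/32.
Summing |M−N|·P(x,y) over outcomes with M + N = 5 gives 31/96.
E[|M − N| | M + N = 5] = (31/96) / (7/32) = 31/21.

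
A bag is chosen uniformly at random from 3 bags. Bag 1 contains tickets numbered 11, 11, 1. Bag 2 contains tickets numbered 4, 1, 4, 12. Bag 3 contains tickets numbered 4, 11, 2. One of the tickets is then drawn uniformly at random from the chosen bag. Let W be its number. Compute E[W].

223/36

E[W | bag 1] = (11+11+1)/3 = 23/3.
E[W | bag 2] = (4+1+4+12)/4 = 21/4.
E[W | bag 3] = (4+11+2)/3 = 17/3.
By the law of total expectation,
E[W] = (1/3)·(23/3) + (1/3)·(21/4) + (1/3)·(17/3) = 223/36.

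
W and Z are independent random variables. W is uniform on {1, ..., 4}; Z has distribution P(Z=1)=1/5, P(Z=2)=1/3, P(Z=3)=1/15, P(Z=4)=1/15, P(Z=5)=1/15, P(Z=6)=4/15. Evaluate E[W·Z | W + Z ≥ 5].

439/40

P(W + Z ≥ 5) = 2/3.
Summing WZ·P(x,y) over outcomes with W + Z ≥ 5 gives 439/60.
E[W·Z | W + Z ≥ 5] = (439/60) / (2/3) = 439/40.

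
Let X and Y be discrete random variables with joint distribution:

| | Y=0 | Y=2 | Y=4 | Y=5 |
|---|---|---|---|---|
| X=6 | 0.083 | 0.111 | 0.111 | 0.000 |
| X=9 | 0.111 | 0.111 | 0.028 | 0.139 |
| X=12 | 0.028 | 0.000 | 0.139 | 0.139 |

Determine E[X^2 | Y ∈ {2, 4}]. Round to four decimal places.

78.5340

P(Y ∈ {2, 4}) = 0.500.
Σ X^2·P over the event = 36·(0.111) + 36·(0.111) + 81·(0.111) + 81·(0.028) + 144·(0.139) = 39.267.
E[X^2 | Y ∈ {2, 4}] = (39.267) / (0.500) = 78.5340.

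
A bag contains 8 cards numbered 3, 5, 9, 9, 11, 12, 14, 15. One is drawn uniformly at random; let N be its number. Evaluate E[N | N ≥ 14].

29/2

P(N ≥ 14) = 1/4.
Σ over the event: 14·1/8 + 15·1/8 = 29/8.
E[N | N ≥ 14] = (29/8) / (1/4) = 29/2.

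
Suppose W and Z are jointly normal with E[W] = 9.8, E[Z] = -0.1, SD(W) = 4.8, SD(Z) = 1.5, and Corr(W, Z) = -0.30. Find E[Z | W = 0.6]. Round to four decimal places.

The regression of Z on W has slope ρ·σ_Z/σ_W and passes through (μ_W, μ_Z).
E[Z | W=0.6] = -0.1 + (-0.30)·(1.5/4.8)·(0.6 − (9.8)) = -0.1 + (-0.09375)·(-9.2) = 0.7625.

0.7625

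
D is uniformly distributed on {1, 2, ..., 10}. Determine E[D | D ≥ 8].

Given D ≥ 8, D is equally likely to be any of {8, 9, 10}.
E[D | D ≥ 8] = (8 + 9 + 10) / 3 = 9.

9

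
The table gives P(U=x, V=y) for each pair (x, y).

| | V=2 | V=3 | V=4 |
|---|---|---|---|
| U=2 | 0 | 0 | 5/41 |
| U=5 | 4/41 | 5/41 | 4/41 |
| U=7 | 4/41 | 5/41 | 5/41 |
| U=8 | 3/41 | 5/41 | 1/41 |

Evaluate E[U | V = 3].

20/3

P(V = 3) = 15/41.
Σ U·P over the event = 5·(5/41) + 7·(5/41) + 8·(5/41) = 100/41.
E[U | V = 3] = (100/41) / (15/41) = 20/3.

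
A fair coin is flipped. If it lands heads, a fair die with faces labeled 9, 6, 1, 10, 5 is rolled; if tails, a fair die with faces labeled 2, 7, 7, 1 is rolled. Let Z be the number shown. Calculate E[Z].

209/40

E[Z | heads] = (9+6+1+10+5)/5 = 31/5.
E[Z | tails] = (2+7+7+1)/4 = 17/4.
By the law of total expectation,
E[Z] = (1/2)·(31/5) + (1/2)·(17/4) = 209/40.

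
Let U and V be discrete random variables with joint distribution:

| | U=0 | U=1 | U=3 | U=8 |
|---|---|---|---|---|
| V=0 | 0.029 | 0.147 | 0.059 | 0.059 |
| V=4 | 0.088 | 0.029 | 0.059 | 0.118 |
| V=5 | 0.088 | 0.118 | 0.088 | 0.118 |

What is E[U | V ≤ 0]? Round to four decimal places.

P(V ≤ 0) = 0.294.
Σ U·P over the event = 0·(0.029) + 1·(0.147) + 3·(0.059) + 8·(0.059) = 0.796.
E[U | V ≤ 0] = (0.796) / (0.294) = 2.7075.

2.7075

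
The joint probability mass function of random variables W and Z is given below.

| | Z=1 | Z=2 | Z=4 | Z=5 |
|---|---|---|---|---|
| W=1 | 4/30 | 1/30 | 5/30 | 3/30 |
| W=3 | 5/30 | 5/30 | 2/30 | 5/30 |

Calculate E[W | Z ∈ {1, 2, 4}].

P(Z ∈ {1, 2, 4}) = 11/15.
Summing W·P(W=x,Z=y) over the conditioning event gives 23/15.
E[W | Z ∈ {1, 2, 4}] = (23/15) / (11/15) = 23/11.

23/11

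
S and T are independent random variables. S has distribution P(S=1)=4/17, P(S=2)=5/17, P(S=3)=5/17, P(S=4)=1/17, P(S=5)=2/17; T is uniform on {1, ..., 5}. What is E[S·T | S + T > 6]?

P(S + T > 6) = 26/85.
Summing ST·P(x,y) over outcomes with S + T > 6 gives 373/85.
E[S·T | S + T > 6] = (373/85) / (26/85) = 373/26.

373/26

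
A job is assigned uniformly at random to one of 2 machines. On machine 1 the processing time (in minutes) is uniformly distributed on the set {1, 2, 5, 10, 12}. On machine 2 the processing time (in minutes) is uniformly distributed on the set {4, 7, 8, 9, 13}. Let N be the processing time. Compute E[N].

71/10

E[N | machine 1] = (1+2+5+10+12)/5 = 6.
E[N | machine 2] = (4+7+8+9+13)/5 = 41/5.
E[N] = (1/2)·(6) + (1/2)·(41/5) = 71/10.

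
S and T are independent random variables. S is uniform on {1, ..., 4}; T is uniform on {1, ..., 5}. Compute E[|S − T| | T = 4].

Outcomes with T = 4: (1,4), (2,4), (3,4), (4,4), each with probability 1/20.
E[|S − T| | T = 4] = (3 + 2 + 1 + 0) / 4 = 3/2.

3/2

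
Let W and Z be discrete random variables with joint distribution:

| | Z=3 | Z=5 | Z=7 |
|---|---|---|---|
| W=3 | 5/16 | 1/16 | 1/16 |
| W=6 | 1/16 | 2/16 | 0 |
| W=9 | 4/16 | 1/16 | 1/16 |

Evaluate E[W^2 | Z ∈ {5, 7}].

P(Z ∈ {5, 7}) = 3/8.
Σ W^2·P over the event = 9·(1/16) + 9·(1/16) + 36·(2/16) + 81·(1/16) + 81·(1/16) = 63/4.
E[W^2 | Z ∈ {5, 7}] = (63/4) / (3/8) = 42.

42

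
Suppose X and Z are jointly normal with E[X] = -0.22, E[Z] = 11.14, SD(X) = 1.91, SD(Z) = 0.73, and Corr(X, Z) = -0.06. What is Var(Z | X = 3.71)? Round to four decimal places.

0.5310

For a bivariate normal, Var(Z | X=x) = σ_Z²(1 − ρ²).
Var(Z | X=3.71) = (0.73)²·(1 − (-0.06)²) = 0.5329·0.9964 = 0.5310.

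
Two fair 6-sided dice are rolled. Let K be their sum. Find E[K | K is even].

7

P(K is even) = 1/2.
Σ over the event: 2·1/36 + 4·1/12 + 6·5/36 + 8·5/36 + 10·1/12 + 12·1/36 = 7/2.
E[K | K is even] = (7/2) / (1/2) = 7.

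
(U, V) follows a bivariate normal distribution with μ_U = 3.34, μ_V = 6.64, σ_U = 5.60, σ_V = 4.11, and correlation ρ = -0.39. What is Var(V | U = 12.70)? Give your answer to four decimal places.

For a bivariate normal, Var(V | U=x) = σ_V²(1 − ρ²).
Var(V | U=12.70) = (4.11)²·(1 − (-0.39)²) = 16.8921·0.8479 = 14.3228.

14.3228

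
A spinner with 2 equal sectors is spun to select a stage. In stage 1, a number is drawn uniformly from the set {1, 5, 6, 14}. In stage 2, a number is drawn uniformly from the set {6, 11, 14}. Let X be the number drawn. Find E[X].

E[X | stage 1] = (1+5+6+14)/4 = 13/2.
E[X | stage 2] = (6+11+14)/3 = 31/3.
E[X] = (1/2)·(13/2) + (1/2)·(31/3) = 101/12.

101/12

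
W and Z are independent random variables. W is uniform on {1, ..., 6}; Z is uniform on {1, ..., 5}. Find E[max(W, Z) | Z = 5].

31/6

Outcomes with Z = 5: (1,5), (2,5), (3,5), (4,5), (5,5), (6,5), each with probability 1/30.
E[max(W, Z) | Z = 5] = (5 + 5 + 5 + 5 + 5 + 6) / 6 = 31/6.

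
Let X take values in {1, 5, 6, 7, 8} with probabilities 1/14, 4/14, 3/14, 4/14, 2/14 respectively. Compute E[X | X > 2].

82/13

P(X > 2) = 13/14.
Σ over the event: 5·2/7 + 6·3/14 + 7·2/7 + 8·1/7 = 41/7.
E[X | X > 2] = (41/7) / (13/14) = 82/13.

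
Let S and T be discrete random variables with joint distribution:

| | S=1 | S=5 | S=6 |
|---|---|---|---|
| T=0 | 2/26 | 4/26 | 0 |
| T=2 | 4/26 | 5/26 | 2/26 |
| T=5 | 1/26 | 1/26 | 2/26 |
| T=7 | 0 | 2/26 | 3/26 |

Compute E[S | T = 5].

9/2

P(T = 5) = 2/13.
Σ S·P over the event = 1·(1/26) + 5·(1/26) + 6·(2/26) = 9/13.
E[S | T = 5] = (9/13) / (2/13) = 9/2.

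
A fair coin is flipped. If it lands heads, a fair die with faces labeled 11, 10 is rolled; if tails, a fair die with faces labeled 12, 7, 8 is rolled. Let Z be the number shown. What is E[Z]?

39/4

E[Z | heads] = (11+10)/2 = 21/2.
E[Z | tails] = (12+7+8)/3 = 9.
E[Z] = (1/2)·(21/2) + (1/2)·(9) = 39/4.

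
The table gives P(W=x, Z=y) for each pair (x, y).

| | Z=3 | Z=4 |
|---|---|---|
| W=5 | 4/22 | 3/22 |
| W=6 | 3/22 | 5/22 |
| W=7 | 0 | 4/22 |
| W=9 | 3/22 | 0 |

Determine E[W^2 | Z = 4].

451/12

P(Z = 4) = 6/11.
Σ W^2·P over the event = 25·(3/22) + 36·(5/22) + 49·(4/22) = 41/2.
E[W^2 | Z = 4] = (41/2) / (6/11) = 451/12.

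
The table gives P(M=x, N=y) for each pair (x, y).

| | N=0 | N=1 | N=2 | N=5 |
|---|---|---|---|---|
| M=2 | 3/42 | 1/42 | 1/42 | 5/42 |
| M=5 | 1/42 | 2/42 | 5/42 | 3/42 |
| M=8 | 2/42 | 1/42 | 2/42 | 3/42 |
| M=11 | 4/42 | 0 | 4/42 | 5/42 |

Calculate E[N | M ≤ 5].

P(M ≤ 5) = 1/2.
Σ N·P over the event = 0·(3/42) + 1·(1/42) + 2·(1/42) + 5·(5/42) + 0·(1/42) + 1·(2/42) + 2·(5/42) + 5·(3/42) = 55/42.
E[N | M ≤ 5] = (55/42) / (1/2) = 55/21.

55/21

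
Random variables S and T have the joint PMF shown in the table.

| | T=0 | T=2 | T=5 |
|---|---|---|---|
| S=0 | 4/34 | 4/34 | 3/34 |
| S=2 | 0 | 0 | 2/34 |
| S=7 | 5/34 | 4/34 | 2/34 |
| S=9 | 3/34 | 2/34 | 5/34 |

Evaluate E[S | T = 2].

P(T = 2) = 5/17.
Σ S·P over the event = 0·(4/34) + 7·(4/34) + 9·(2/34) = 23/17.
E[S | T = 2] = (23/17) / (5/17) = 23/5.

23/5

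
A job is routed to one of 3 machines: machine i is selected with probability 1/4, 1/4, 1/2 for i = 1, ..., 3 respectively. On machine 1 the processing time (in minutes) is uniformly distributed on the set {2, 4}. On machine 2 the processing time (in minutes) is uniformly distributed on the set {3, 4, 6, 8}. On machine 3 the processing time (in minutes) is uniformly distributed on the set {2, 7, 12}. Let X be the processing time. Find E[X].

E[X | machine 1] = (2+4)/2 = 3.
E[X | machine 2] = (3+4+6+8)/4 = 21/4.
E[X | machine 3] = (2+7+12)/3 = 7.
By the law of total expectation,
E[X] = (1/4)·(3) + (1/4)·(21/4) + (1/2)·(7) = 89/16.

89/16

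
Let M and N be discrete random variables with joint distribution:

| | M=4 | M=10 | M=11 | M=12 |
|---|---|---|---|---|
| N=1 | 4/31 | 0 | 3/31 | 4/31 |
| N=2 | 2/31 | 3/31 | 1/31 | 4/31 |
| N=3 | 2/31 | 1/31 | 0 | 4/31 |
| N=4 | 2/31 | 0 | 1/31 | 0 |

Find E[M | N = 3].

P(N = 3) = 7/31.
Σ M·P over the event = 4·(2/31) + 10·(1/31) + 12·(4/31) = 66/31.
E[M | N = 3] = (66/31) / (7/31) = 66/7.

66/7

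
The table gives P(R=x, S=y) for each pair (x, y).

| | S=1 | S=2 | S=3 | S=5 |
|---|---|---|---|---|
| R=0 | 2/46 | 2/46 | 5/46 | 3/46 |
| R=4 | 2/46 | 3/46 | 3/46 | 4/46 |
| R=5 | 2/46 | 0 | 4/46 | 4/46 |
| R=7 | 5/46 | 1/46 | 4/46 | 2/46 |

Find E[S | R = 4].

P(R = 4) = 6/23.
Σ S·P over the event = 1·(2/46) + 2·(3/46) + 3·(3/46) + 5·(4/46) = 37/46.
E[S | R = 4] = (37/46) / (6/23) = 37/12.

37/12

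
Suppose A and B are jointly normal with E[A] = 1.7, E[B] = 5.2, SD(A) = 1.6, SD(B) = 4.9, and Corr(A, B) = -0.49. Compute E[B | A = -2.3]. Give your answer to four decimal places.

The regression of B on A has slope ρ·σ_B/σ_A and passes through (μ_A, μ_B).
E[B | A=-2.3] = 5.2 + (-0.49)·(4.9/1.6)·(-2.3 − (1.7)) = 5.2 + (-1.50063)·(-4) = 11.2025.

11.2025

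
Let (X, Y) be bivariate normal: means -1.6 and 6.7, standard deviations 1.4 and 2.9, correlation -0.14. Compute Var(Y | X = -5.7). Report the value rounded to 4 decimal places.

For a bivariate normal, Var(Y | X=x) = σ_Y²(1 − ρ²).
Var(Y | X=-5.7) = (2.9)²·(1 − (-0.14)²) = 8.41·0.9804 = 8.2452.

8.2452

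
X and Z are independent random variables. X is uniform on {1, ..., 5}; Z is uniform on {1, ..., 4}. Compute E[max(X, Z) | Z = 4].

21/5

Outcomes with Z = 4: (1,4), (2,4), (3,4), (4,4), (5,4), each with probability 1/20.
E[max(X, Z) | Z = 4] = (4 + 4 + 4 + 4 + 5) / 5 = 21/5.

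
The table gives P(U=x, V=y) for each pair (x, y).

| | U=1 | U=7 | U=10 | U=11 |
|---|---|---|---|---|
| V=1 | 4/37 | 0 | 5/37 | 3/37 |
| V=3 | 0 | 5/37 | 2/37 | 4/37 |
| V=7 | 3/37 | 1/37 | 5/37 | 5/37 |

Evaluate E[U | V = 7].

115/14

P(V = 7) = 14/37.
Summing U·P(U=x,V=y) over the conditioning event gives 115/37.
E[U | V = 7] = (115/37) / (14/37) = 115/14.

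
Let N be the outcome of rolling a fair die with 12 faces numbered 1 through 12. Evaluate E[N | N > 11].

Given N > 11, N is equally likely to be any of {12}.
E[N | N > 11] = (12) / 1 = 12.

12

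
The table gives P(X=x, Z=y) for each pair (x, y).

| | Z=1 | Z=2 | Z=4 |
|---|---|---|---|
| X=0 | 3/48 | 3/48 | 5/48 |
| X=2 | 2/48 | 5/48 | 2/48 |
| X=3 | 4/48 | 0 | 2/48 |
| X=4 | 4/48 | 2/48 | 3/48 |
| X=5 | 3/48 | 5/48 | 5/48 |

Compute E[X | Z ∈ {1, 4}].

94/33

P(Z ∈ {1, 4}) = 11/16.
Summing X·P(X=x,Z=y) over the conditioning event gives 47/24.
E[X | Z ∈ {1, 4}] = (47/24) / (11/16) = 94/33.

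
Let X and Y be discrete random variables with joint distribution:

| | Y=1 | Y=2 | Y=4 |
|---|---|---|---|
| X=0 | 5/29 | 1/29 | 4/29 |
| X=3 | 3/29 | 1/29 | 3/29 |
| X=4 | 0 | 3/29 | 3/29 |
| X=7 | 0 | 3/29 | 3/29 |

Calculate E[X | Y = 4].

42/13

P(Y = 4) = 13/29.
Σ X·P over the event = 0·(4/29) + 3·(3/29) + 4·(3/29) + 7·(3/29) = 42/29.
E[X | Y = 4] = (42/29) / (13/29) = 42/13.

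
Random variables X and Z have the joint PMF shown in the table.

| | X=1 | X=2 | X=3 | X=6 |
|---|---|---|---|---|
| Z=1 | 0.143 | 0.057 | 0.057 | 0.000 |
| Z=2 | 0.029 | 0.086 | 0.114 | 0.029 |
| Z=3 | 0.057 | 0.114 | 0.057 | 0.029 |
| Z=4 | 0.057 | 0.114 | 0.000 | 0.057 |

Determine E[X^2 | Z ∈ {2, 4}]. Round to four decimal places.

P(Z ∈ {2, 4}) = 0.486.
Summing X^2·P(X=x,Z=y) over the conditioning event gives 5.008.
E[X^2 | Z ∈ {2, 4}] = (5.008) / (0.486) = 10.3045.

10.3045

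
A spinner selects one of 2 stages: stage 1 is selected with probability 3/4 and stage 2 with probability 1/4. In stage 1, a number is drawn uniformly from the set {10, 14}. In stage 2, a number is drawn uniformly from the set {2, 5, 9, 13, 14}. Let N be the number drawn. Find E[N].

E[N | stage 1] = (10+14)/2 = 12.
E[N | stage 2] = (2+5+9+13+14)/5 = 43/5.
E[N] = (3/4)·(12) + (1/4)·(43/5) = 223/20.

223/20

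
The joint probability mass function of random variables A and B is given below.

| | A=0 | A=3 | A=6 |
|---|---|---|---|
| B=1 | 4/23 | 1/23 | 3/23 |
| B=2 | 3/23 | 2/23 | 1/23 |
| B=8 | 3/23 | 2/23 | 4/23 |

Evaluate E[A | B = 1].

P(B = 1) = 8/23.
Σ A·P over the event = 0·(4/23) + 3·(1/23) + 6·(3/23) = 21/23.
E[A | B = 1] = (21/23) / (8/23) = 21/8.

21/8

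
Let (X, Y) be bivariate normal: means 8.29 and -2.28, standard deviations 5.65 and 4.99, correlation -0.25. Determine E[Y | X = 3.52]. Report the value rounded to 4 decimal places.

E[Y | X=x] = μ_Y + ρ(σ_Y/σ_X)(x − μ_X) for jointly normal variables.
E[Y | X=3.52] = -2.28 + (-0.25)·(4.99/5.65)·(3.52 − (8.29)) = -2.28 + (-0.2208)·(-4.77) = -1.2268.

-1.2268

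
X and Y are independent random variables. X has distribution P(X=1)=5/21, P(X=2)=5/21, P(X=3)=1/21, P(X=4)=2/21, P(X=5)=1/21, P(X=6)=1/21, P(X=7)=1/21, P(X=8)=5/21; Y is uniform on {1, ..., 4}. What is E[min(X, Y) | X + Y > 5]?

P(X + Y > 5) = 15/28.
Summing min(X,Y)·P(x,y) over outcomes with X + Y > 5 gives 19/14.
E[min(X, Y) | X + Y > 5] = (19/14) / (15/28) = 38/15.

38/15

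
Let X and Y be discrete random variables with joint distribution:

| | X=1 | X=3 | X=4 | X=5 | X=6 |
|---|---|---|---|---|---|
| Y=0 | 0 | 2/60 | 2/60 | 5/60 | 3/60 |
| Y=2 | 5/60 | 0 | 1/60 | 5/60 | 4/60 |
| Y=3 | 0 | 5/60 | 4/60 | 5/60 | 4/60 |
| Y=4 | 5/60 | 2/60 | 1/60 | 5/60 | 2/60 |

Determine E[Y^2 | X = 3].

77/9

P(X = 3) = 3/20.
Σ Y^2·P over the event = 0·(2/60) + 9·(5/60) + 16·(2/60) = 77/60.
E[Y^2 | X = 3] = (77/60) / (3/20) = 77/9.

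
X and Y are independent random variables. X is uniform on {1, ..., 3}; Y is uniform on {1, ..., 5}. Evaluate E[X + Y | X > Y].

Outcomes with X > Y: (2,1), (3,1), (3,2), each with probability 1/15.
E[X + Y | X > Y] = (3 + 4 + 5) / 3 = 4.

4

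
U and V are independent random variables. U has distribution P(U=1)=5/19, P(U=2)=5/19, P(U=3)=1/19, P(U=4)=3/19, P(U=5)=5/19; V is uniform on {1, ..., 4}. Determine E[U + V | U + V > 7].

109/13

P(U + V > 7) = 13/76.
Summing (U+V)·P(x,y) over outcomes with U + V > 7 gives 109/76.
E[U + V | U + V > 7] = (109/76) / (13/76) = 109/13.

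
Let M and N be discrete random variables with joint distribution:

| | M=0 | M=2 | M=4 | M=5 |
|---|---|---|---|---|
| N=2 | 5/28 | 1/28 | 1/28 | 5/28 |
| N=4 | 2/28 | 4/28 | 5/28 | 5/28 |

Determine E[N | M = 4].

11/3

P(M = 4) = 3/14.
Summing N·P(M=x,N=y) over the conditioning event gives 11/14.
E[N | M = 4] = (11/14) / (3/14) = 11/3.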